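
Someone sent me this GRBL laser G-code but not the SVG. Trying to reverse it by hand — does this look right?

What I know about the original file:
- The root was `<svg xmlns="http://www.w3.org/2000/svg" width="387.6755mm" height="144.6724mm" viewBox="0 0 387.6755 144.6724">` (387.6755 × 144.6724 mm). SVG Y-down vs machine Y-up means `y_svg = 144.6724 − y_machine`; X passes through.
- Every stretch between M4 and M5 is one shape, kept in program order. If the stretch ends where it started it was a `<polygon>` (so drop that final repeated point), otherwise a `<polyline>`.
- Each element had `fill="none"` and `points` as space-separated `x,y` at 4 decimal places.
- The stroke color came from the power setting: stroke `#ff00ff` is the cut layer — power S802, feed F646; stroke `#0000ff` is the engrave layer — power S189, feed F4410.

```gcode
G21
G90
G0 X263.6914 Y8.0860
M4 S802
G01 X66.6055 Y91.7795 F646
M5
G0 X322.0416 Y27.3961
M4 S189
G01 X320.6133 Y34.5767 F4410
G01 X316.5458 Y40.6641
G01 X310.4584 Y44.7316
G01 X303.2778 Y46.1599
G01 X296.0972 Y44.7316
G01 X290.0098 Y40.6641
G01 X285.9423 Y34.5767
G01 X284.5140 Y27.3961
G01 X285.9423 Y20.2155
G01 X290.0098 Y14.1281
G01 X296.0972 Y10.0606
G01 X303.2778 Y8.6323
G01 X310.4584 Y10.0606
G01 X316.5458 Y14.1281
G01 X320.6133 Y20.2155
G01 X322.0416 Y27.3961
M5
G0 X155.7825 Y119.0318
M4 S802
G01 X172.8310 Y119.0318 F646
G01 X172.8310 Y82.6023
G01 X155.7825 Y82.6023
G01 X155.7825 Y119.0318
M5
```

Each laser-on run becomes one SVG element. Flip Y back into SVG space with y_svg = 144.6724 − y_machine.

Run 1: power S802 maps to stroke `#ff00ff` (cut). The run is open, so emit a `<polyline>` with points (Y-flipped): 263.6914,136.5864 66.6055,52.8929.

Run 2: the run's S189 means `#0000ff` (engrave). The run returns to its start, so emit a `<polygon>` with points (Y-flipped): 322.0416,117.2763 320.6133,110.0957 316.5458,104.0083 310.4584,99.9408 303.2778,98.5125 296.0972,99.9408 290.0098,104.0083 285.9423,110.0957 284.5140,117.2763 285.9423,124.4569 290.0098,130.5443 296.0972,134.6118 303.2778,136.0401 310.4584,134.6118 316.5458,130.5443 320.6133,124.4569.

Run 3: S802 ⇒ cut layer `#ff00ff`. The run returns to its start, so emit a `<polygon>` with points (Y-flipped): 155.7825,25.6406 172.8310,25.6406 172.8310,62.0701 155.7825,62.0701.

<svg xmlns="http://www.w3.org/2000/svg" width="387.6755mm" height="144.6724mm" viewBox="0 0 387.6755 144.6724">
  <polyline points="263.6914,136.5864 66.6055,52.8929" fill="none" stroke="#ff00ff"/>
  <polygon points="322.0416,117.2763 320.6133,110.0957 316.5458,104.0083 310.4584,99.9408 303.2778,98.5125 296.0972,99.9408 290.0098,104.0083 285.9423,110.0957 284.5140,117.2763 285.9423,124.4569 290.0098,130.5443 296.0972,134.6118 303.2778,136.0401 310.4584,134.6118 316.5458,130.5443 320.6133,124.4569" fill="none" stroke="#0000ff"/>
  <polygon points="155.7825,25.6406 172.8310,25.6406 172.8310,62.0701 155.7825,62.0701" fill="none" stroke="#ff00ff"/>
</svg>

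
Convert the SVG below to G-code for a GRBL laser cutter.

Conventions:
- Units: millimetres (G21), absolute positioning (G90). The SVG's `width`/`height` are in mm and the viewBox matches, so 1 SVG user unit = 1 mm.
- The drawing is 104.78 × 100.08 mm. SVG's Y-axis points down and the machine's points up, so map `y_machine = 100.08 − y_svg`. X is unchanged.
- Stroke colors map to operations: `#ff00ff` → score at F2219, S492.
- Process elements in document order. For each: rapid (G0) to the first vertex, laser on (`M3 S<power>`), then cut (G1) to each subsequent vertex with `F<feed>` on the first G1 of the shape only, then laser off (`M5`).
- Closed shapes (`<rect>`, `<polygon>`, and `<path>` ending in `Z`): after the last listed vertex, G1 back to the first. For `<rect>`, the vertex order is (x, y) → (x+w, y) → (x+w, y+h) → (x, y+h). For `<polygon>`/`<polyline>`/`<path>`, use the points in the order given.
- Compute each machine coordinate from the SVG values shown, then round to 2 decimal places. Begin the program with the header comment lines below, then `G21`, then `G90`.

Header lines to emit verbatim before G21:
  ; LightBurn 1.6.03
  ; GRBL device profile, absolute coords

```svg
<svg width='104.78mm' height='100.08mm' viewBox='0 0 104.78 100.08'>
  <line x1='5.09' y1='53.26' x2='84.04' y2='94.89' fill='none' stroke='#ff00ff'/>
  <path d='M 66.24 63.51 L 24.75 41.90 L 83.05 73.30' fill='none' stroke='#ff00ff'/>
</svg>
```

; LightBurn 1.6.03
; GRBL device profile, absolute coords
G21
G90
G0 X5.09 Y46.82
M3 S492
G1 X84.04 Y5.19 F2219
M5
G0 X66.24 Y36.57
M3 S492
G1 X24.75 Y58.18 F2219
G1 X83.05 Y26.78
M5

viewBox `0 0 104.78 100.08` with mm width/height → 1 unit = 1 mm. Flip: y_m = 100.08 − y_svg.

**Shape 1** — `<line>` line segment, stroke `#ff00ff` → score (S492, F2219). Machine vertices: (5.09,46.82) → (84.04,5.19). Open path.

**Shape 2** — `<path>` open polyline, stroke `#ff00ff` → score (S492, F2219). Machine vertices: (66.24,36.57) → (24.75,58.18) → (83.05,26.78). Open path.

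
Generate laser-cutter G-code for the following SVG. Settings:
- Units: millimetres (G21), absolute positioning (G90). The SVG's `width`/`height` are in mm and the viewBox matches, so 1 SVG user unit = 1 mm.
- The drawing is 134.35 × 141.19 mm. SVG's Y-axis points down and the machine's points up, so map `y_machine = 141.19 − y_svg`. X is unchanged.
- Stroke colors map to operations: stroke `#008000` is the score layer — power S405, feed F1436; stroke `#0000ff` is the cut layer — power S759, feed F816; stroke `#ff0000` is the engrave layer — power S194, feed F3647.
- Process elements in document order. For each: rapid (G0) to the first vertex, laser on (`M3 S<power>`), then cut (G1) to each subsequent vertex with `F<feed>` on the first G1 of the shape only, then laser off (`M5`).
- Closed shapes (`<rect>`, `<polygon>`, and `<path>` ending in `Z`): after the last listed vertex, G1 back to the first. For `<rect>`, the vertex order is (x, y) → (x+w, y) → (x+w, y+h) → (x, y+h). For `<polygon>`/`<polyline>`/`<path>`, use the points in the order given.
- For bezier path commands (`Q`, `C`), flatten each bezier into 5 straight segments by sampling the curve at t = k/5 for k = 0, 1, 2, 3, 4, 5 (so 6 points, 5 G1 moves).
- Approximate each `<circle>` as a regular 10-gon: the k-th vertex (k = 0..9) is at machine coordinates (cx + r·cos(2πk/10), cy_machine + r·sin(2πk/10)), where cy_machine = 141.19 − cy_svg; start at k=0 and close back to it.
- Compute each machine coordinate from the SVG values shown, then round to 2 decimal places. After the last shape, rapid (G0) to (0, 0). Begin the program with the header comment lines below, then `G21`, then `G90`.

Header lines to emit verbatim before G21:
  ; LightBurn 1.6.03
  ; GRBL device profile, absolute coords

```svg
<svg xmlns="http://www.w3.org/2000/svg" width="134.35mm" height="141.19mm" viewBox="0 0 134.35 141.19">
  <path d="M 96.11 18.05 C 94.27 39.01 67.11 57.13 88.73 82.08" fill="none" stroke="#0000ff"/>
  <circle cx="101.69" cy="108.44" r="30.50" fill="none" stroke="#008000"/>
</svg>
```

Since the viewBox matches the mm dimensions, user units are millimetres directly. The only transform is the Y-flip y_m = 141.19 − y_svg.

Shape 1 is a cubic bezier drawn with `<path>`. Its stroke #0000ff means cut at S759, F816. After flipping Y the toolpath is (96.11,123.14) → (92.56,110.83) → (86.49,98.73) → (81.46,86.39) → (81.02,73.34) → (88.73,59.11).

Shape 2 is a circle drawn with `<circle>`. Its stroke #008000 means score at S405, F1436. After flipping Y the toolpath is (132.19,32.75) → (126.37,50.68) → (111.12,61.76) → (92.26,61.76) → (77.01,50.68) → (71.19,32.75) → (77.01,14.82) → (92.26,3.74) → (111.12,3.74) → (126.37,14.82) → (132.19,32.75), returning to the start.

; LightBurn 1.6.03
; GRBL device profile, absolute coords
G21
G90
G0 X96.11 Y123.14
M3 S759
G1 X92.56 Y110.83 F816
G1 X86.49 Y98.73
G1 X81.46 Y86.39
G1 X81.02 Y73.34
G1 X88.73 Y59.11
M5
G0 X132.19 Y32.75
M3 S405
G1 X126.37 Y50.68 F1436
G1 X111.12 Y61.76
G1 X92.26 Y61.76
G1 X77.01 Y50.68
G1 X71.19 Y32.75
G1 X77.01 Y14.82
G1 X92.26 Y3.74
G1 X111.12 Y3.74
G1 X126.37 Y14.82
G1 X132.19 Y32.75
M5
G0 X0.00 Y0.00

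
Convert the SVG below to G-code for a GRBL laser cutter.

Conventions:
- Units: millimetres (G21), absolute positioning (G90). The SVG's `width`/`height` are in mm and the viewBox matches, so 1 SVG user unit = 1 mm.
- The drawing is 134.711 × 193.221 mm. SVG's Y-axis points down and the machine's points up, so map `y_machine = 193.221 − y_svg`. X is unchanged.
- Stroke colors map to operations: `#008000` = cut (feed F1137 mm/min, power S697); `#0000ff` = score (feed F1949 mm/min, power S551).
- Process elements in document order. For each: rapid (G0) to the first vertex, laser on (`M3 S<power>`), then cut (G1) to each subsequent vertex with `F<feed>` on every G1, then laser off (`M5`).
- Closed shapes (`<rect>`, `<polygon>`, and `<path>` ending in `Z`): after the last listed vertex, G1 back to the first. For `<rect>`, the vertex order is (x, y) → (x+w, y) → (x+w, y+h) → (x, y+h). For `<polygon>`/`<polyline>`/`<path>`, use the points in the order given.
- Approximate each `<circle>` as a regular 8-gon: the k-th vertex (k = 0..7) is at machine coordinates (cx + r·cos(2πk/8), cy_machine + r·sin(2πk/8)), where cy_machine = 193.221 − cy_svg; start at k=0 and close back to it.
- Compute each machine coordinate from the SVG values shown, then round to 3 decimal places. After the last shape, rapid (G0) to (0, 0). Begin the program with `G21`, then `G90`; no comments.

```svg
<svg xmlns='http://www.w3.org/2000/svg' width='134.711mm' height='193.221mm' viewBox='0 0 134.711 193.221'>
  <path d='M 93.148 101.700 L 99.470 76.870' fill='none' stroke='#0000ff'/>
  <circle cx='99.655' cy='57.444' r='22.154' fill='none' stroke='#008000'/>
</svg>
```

G21
G90
G0 X93.148 Y91.521
M3 S551
G1 X99.470 Y116.351 F1949
M5
G0 X121.809 Y135.777
M3 S697
G1 X115.320 Y151.442 F1137
G1 X99.655 Y157.931 F1137
G1 X83.990 Y151.442 F1137
G1 X77.501 Y135.777 F1137
G1 X83.990 Y120.112 F1137
G1 X99.655 Y113.623 F1137
G1 X115.320 Y120.112 F1137
G1 X121.809 Y135.777 F1137
M5
G0 X0.000 Y0.000

Since the viewBox matches the mm dimensions, user units are millimetres directly. The only transform is the Y-flip y_m = 193.221 − y_svg.

Shape 1 is a line segment drawn with `<path>`. Its stroke #0000ff means score at S551, F1949. After flipping Y the toolpath is (93.148,91.521) → (99.470,116.351).

Shape 2 is a circle drawn with `<circle>`. Its stroke #008000 means cut at S697, F1137. After flipping Y the toolpath is (121.809,135.777) → (115.320,151.442) → (99.655,157.931) → (83.990,151.442) → (77.501,135.777) → (83.990,120.112) → (99.655,113.623) → (115.320,120.112) → (121.809,135.777), returning to the start.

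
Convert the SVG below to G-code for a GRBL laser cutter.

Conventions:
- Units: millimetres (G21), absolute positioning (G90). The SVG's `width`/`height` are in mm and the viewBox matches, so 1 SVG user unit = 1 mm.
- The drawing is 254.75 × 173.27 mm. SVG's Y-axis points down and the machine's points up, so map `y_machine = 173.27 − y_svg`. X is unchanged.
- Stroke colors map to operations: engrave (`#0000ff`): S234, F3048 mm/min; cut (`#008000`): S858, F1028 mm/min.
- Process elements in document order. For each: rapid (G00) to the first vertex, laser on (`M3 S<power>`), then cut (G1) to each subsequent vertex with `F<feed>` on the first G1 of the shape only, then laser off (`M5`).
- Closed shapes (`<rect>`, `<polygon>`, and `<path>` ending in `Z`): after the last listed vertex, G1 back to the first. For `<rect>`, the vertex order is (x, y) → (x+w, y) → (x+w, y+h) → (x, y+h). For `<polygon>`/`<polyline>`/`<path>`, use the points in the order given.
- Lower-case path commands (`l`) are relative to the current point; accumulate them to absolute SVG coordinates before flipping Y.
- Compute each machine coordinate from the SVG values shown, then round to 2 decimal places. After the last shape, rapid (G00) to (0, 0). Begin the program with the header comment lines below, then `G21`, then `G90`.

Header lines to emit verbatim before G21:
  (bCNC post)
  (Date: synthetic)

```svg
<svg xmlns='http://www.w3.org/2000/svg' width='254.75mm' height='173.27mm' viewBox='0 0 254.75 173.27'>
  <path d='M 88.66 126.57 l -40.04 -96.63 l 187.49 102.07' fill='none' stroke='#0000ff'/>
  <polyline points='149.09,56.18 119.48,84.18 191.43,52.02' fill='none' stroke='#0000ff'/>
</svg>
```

Since the viewBox matches the mm dimensions, user units are millimetres directly. The only transform is the Y-flip y_m = 173.27 − y_svg.

Shape 1 is a open polyline drawn with `<path>`. Its stroke #0000ff means engrave at S234, F3048. After flipping Y the toolpath is (88.66,46.70) → (48.62,143.33) → (236.11,41.26).

Shape 2 is a open polyline drawn with `<polyline>`. Its stroke #0000ff means engrave at S234, F3048. After flipping Y the toolpath is (149.09,117.09) → (119.48,89.09) → (191.43,121.25).

(bCNC post)
(Date: synthetic)
G21
G90
G00 X88.66 Y46.70
M3 S234
G1 X48.62 Y143.33 F3048
G1 X236.11 Y41.26
M5
G00 X149.09 Y117.09
M3 S234
G1 X119.48 Y89.09 F3048
G1 X191.43 Y121.25
M5
G00 X0.00 Y0.00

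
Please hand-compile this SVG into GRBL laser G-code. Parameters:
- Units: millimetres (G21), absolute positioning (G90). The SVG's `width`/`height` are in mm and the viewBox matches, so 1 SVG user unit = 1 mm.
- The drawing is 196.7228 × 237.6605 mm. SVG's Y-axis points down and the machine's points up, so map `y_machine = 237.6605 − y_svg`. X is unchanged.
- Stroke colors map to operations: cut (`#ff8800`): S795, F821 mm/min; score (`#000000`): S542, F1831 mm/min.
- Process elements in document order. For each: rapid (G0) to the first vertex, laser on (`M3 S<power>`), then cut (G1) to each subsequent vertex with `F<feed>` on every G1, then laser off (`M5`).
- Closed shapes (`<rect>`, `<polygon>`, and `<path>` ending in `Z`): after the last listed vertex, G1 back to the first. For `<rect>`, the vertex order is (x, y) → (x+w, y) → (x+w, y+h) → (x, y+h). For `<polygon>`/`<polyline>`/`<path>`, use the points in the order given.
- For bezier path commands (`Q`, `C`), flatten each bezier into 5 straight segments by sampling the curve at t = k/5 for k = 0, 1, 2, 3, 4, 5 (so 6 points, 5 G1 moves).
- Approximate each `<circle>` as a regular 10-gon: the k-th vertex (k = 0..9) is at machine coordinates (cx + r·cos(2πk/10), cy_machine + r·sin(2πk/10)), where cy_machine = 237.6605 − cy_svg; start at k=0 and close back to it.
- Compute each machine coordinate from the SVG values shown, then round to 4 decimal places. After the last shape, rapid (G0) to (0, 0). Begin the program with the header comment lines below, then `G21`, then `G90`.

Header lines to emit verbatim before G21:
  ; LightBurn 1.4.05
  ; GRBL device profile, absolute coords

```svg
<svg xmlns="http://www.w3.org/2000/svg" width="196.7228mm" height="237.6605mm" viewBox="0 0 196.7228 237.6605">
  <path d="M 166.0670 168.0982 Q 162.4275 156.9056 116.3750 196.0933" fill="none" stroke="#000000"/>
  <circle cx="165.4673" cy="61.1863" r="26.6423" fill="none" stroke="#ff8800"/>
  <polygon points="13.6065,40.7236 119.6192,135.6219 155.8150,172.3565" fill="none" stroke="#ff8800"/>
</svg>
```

1 u = 1 mm; y_m = 237.6605 − y.

[1] `<path>` quadratic bezier, #000000→score S542 F1831: (166.0670,69.5623) → (162.9147,72.0241) → (156.3693,70.4555) → (146.4309,64.8565) → (133.0995,55.2271) → (116.3750,41.5672)

[2] `<circle>` circle, #ff8800→cut S795 F821: (192.1096,176.4742) → (187.0214,192.1342) → (173.7002,201.8125) → (157.2344,201.8125) → (143.9132,192.1342) → (138.8250,176.4742) → (143.9132,160.8142) → (157.2344,151.1359) → (173.7002,151.1359) → (187.0214,160.8142) → (192.1096,176.4742) (closed)

[3] `<polygon>` closed polygon, #ff8800→cut S795 F821: (13.6065,196.9369) → (119.6192,102.0386) → (155.8150,65.3040) → (13.6065,196.9369) (closed)

; LightBurn 1.4.05
; GRBL device profile, absolute coords
G21
G90
G0 X166.0670 Y69.5623
M3 S542
G1 X162.9147 Y72.0241 F1831
G1 X156.3693 Y70.4555 F1831
G1 X146.4309 Y64.8565 F1831
G1 X133.0995 Y55.2271 F1831
G1 X116.3750 Y41.5672 F1831
M5
G0 X192.1096 Y176.4742
M3 S795
G1 X187.0214 Y192.1342 F821
G1 X173.7002 Y201.8125 F821
G1 X157.2344 Y201.8125 F821
G1 X143.9132 Y192.1342 F821
G1 X138.8250 Y176.4742 F821
G1 X143.9132 Y160.8142 F821
G1 X157.2344 Y151.1359 F821
G1 X173.7002 Y151.1359 F821
G1 X187.0214 Y160.8142 F821
G1 X192.1096 Y176.4742 F821
M5
G0 X13.6065 Y196.9369
M3 S795
G1 X119.6192 Y102.0386 F821
G1 X155.8150 Y65.3040 F821
G1 X13.6065 Y196.9369 F821
M5
G0 X0.0000 Y0.0000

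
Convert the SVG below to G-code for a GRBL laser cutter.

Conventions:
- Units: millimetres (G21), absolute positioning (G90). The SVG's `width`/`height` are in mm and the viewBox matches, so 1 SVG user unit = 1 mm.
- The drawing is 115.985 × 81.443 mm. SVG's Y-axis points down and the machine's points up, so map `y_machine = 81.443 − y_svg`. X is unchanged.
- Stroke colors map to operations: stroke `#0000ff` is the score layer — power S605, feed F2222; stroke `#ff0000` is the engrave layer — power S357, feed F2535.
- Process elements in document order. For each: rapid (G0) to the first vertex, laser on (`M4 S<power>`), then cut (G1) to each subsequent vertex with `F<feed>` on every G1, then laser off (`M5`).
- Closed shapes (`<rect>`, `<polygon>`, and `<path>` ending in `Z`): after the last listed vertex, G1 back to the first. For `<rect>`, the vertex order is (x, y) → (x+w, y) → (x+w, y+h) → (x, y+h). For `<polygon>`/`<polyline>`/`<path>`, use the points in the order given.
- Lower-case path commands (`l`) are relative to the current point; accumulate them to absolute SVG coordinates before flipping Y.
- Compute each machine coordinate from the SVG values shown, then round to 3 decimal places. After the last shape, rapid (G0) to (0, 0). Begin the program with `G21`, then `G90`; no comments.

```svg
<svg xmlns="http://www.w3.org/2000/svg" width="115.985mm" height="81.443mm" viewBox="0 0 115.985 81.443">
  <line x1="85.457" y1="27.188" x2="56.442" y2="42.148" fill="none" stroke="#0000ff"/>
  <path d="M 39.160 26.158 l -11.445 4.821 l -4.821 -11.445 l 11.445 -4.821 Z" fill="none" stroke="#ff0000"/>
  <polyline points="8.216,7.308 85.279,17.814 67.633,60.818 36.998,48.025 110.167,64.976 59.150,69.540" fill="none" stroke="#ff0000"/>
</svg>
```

G21
G90
G0 X85.457 Y54.255
M4 S605
G1 X56.442 Y39.295 F2222
M5
G0 X39.160 Y55.285
M4 S357
G1 X27.715 Y50.464 F2535
G1 X22.894 Y61.909 F2535
G1 X34.339 Y66.730 F2535
G1 X39.160 Y55.285 F2535
M5
G0 X8.216 Y74.135
M4 S357
G1 X85.279 Y63.629 F2535
G1 X67.633 Y20.625 F2535
G1 X36.998 Y33.418 F2535
G1 X110.167 Y16.467 F2535
G1 X59.150 Y11.903 F2535
M5
G0 X0.000 Y0.000

viewBox `0 0 115.985 81.443` with mm width/height → 1 unit = 1 mm. Flip: y_m = 81.443 − y_svg.

**Shape 1** — `<line>` line segment, stroke `#0000ff` → score (S605, F2222). Machine vertices: (85.457,54.255) → (56.442,39.295). Open path.

**Shape 2** — `<path>` regular polygon, stroke `#ff0000` → engrave (S357, F2535). Machine vertices: (39.160,55.285) → (27.715,50.464) → (22.894,61.909) → (34.339,66.730) → (39.160,55.285). Closed: final G1 returns to the first vertex.

**Shape 3** — `<polyline>` open polyline, stroke `#ff0000` → engrave (S357, F2535). Machine vertices: (8.216,74.135) → (85.279,63.629) → (67.633,20.625) → (36.998,33.418) → (110.167,16.467) → (59.150,11.903). Open path.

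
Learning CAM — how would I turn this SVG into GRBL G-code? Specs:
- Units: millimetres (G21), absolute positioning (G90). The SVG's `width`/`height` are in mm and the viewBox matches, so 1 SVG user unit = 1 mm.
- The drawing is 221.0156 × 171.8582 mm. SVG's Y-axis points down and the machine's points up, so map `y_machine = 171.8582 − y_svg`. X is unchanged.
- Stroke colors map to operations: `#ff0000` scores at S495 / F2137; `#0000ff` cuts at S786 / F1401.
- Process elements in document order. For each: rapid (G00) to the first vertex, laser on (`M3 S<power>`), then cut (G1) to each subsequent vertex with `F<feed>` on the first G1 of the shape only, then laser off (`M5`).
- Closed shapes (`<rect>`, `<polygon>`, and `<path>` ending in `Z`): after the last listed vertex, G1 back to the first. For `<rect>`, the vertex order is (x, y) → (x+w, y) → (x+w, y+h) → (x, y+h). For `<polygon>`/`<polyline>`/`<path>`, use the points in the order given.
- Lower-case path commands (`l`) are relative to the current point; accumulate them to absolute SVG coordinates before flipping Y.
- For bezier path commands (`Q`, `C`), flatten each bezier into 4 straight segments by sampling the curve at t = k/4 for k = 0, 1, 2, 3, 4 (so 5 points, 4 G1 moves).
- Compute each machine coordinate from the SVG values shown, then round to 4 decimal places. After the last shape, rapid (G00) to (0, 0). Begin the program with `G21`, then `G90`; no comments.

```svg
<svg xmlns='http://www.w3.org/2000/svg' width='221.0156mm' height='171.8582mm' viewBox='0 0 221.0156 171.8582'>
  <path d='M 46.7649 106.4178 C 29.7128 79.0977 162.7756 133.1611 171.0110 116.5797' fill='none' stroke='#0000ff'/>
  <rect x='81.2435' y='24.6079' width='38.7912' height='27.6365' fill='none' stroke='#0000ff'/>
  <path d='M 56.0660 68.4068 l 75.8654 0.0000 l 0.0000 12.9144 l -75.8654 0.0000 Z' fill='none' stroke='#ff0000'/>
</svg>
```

G21
G90
G00 X46.7649 Y65.4404
M3 S786
G1 X57.8264 Y73.0465 F1401
G1 X99.4051 Y64.3865
G1 X145.7253 Y53.7129
G1 X171.0110 Y55.2785
M5
G00 X81.2435 Y147.2503
M3 S786
G1 X120.0347 Y147.2503 F1401
G1 X120.0347 Y119.6138
G1 X81.2435 Y119.6138
G1 X81.2435 Y147.2503
M5
G00 X56.0660 Y103.4514
M3 S495
G1 X131.9314 Y103.4514 F2137
G1 X131.9314 Y90.5370
G1 X56.0660 Y90.5370
G1 X56.0660 Y103.4514
M5
G00 X0.0000 Y0.0000

1 u = 1 mm; y_m = 171.8582 − y.

[1] `<path>` cubic bezier, #0000ff→cut S786 F1401: (46.7649,65.4404) → (57.8264,73.0465) → (99.4051,64.3865) → (145.7253,53.7129) → (171.0110,55.2785)

[2] `<rect>` rectangle, #0000ff→cut S786 F1401: (81.2435,147.2503) → (120.0347,147.2503) → (120.0347,119.6138) → (81.2435,119.6138) → (81.2435,147.2503) (closed)

[3] `<path>` rectangle, #ff0000→score S495 F2137: (56.0660,103.4514) → (131.9314,103.4514) → (131.9314,90.5370) → (56.0660,90.5370) → (56.0660,103.4514) (closed)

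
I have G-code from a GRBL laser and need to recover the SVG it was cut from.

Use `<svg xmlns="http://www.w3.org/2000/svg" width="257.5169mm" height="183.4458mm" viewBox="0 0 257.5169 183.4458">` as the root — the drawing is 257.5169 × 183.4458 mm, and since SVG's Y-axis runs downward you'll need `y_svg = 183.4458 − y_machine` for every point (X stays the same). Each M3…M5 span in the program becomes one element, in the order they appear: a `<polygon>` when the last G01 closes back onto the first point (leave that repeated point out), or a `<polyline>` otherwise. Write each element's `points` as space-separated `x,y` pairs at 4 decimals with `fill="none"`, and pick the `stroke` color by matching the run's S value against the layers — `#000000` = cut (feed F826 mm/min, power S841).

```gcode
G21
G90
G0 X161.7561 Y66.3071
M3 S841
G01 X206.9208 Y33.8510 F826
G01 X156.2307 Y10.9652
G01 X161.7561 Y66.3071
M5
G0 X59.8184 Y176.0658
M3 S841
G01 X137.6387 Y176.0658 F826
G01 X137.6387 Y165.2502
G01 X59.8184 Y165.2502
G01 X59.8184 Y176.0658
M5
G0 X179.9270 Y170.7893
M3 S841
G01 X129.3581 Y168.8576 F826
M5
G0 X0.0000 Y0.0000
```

<svg xmlns="http://www.w3.org/2000/svg" width="257.5169mm" height="183.4458mm" viewBox="0 0 257.5169 183.4458">
  <polygon points="161.7561,117.1387 206.9208,149.5948 156.2307,172.4806" fill="none" stroke="#000000"/>
  <polygon points="59.8184,7.3800 137.6387,7.3800 137.6387,18.1956 59.8184,18.1956" fill="none" stroke="#000000"/>
  <polyline points="179.9270,12.6565 129.3581,14.5882" fill="none" stroke="#000000"/>
</svg>

Machine Y-up, SVG Y-down with viewBox height 183.4458, so y_svg = 183.4458 − y_machine; X carries over. Every run uses S841, so all elements get stroke `#000000` (cut).

Run 1: The run returns to its start, so emit a `<polygon>` with points (Y-flipped): 161.7561,117.1387 206.9208,149.5948 156.2307,172.4806.

Run 2: The run returns to its start, so emit a `<polygon>` with points (Y-flipped): 59.8184,7.3800 137.6387,7.3800 137.6387,18.1956 59.8184,18.1956.

Run 3: The run is open, so emit a `<polyline>` with points (Y-flipped): 179.9270,12.6565 129.3581,14.5882.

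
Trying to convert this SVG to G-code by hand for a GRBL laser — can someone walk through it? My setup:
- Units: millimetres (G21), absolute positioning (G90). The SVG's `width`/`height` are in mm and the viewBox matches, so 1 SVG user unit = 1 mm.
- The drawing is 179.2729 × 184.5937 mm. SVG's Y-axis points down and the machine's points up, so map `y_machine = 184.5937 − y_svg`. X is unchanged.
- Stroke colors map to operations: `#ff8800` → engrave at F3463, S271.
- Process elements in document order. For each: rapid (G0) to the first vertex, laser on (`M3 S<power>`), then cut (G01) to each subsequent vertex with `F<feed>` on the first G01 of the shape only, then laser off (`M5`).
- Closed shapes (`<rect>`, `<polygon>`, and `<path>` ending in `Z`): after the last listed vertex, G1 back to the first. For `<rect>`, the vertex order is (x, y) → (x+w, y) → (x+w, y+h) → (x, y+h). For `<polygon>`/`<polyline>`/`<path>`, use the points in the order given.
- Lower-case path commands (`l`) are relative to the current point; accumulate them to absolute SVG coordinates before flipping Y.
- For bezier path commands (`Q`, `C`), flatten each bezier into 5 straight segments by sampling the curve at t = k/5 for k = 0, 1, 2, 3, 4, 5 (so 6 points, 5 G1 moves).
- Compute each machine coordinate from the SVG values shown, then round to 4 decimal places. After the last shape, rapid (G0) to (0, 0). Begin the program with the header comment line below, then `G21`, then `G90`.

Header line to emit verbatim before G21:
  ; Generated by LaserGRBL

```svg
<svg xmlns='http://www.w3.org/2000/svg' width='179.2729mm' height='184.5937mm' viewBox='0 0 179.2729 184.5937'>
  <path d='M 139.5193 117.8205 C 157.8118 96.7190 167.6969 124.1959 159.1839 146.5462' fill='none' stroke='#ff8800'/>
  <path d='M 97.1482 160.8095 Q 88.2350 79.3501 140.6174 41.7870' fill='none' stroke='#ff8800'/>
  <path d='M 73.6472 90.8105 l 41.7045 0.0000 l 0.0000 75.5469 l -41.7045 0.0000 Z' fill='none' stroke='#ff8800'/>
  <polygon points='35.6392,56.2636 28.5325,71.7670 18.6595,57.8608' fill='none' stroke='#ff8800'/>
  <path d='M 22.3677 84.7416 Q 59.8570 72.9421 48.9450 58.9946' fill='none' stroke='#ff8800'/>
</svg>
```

; Generated by LaserGRBL
G21
G90
G0 X139.5193 Y66.7732
M3 S271
G01 X149.4060 Y74.0343 F3463
G01 X156.7953 Y72.2145
G01 X161.2078 Y63.8915
G01 X162.1639 Y51.6432
G01 X159.1839 Y38.0475
M5
G0 X97.1482 Y23.7842
M3 S271
G01 X96.0347 Y54.6121 F3463
G01 X99.8249 Y81.9283
G01 X108.5188 Y105.7328
G01 X122.1163 Y126.0256
G01 X140.6174 Y142.8067
M5
G0 X73.6472 Y93.7832
M3 S271
G01 X115.3517 Y93.7832 F3463
G01 X115.3517 Y18.2363
G01 X73.6472 Y18.2363
G01 X73.6472 Y93.7832
M5
G0 X35.6392 Y128.3301
M3 S271
G01 X28.5325 Y112.8267 F3463
G01 X18.6595 Y126.7329
G01 X35.6392 Y128.3301
M5
G0 X22.3677 Y99.8521
M3 S271
G01 X35.4274 Y104.6578 F3463
G01 X44.6149 Y109.6354
G01 X49.9304 Y114.7848
G01 X51.3737 Y120.1060
G01 X48.9450 Y125.5991
M5
G0 X0.0000 Y0.0000

viewBox `0 0 179.2729 184.5937` with mm width/height → 1 unit = 1 mm. Flip: y_m = 184.5937 − y_svg.

**Shape 1** — `<path>` cubic bezier, stroke `#ff8800` → engrave (S271, F3463). Control points (SVG): P0=(139.5193,117.8205), P1=(157.8118,96.7190), P2=(167.6969,124.1959), P3=(159.1839,146.5462); sampled at t=k/5. Machine vertices: (139.5193,66.7732) → (149.4060,74.0343) → (156.7953,72.2145) → (161.2078,63.8915) → (162.1639,51.6432) → (159.1839,38.0475). Open path.

**Shape 2** — `<path>` quadratic bezier, stroke `#ff8800` → engrave (S271, F3463). Control points (SVG): P0=(97.1482,160.8095), P1=(88.2350,79.3501), P2=(140.6174,41.7870); sampled at t=k/5. Machine vertices: (97.1482,23.7842) → (96.0347,54.6121) → (99.8249,81.9283) → (108.5188,105.7328) → (122.1163,126.0256) → (140.6174,142.8067). Open path.

**Shape 3** — `<path>` rectangle, stroke `#ff8800` → engrave (S271, F3463). Machine vertices: (73.6472,93.7832) → (115.3517,93.7832) → (115.3517,18.2363) → (73.6472,18.2363) → (73.6472,93.7832). Closed: final G1 returns to the first vertex.

**Shape 4** — `<polygon>` regular polygon, stroke `#ff8800` → engrave (S271, F3463). Machine vertices: (35.6392,128.3301) → (28.5325,112.8267) → (18.6595,126.7329) → (35.6392,128.3301). Closed: final G1 returns to the first vertex.

**Shape 5** — `<path>` quadratic bezier, stroke `#ff8800` → engrave (S271, F3463). Control points (SVG): P0=(22.3677,84.7416), P1=(59.8570,72.9421), P2=(48.9450,58.9946); sampled at t=k/5. Machine vertices: (22.3677,99.8521) → (35.4274,104.6578) → (44.6149,109.6354) → (49.9304,114.7848) → (51.3737,120.1060) → (48.9450,125.5991). Open path.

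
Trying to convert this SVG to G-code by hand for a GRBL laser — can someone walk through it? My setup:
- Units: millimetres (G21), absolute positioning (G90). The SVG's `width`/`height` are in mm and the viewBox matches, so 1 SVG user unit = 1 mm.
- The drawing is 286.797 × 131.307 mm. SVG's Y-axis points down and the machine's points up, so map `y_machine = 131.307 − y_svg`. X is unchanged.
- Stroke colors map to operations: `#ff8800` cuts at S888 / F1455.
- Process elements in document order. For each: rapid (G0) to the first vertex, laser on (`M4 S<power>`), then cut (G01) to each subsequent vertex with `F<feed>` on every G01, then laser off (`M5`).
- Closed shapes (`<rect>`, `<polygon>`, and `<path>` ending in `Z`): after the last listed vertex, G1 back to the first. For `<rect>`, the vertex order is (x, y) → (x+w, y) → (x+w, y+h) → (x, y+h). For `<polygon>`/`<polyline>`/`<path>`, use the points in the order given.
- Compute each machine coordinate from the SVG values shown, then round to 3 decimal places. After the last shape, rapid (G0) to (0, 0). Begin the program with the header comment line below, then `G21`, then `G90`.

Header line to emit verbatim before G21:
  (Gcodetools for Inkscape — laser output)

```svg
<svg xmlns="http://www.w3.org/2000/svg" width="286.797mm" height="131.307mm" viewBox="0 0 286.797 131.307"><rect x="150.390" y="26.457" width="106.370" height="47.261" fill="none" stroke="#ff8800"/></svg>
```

1 u = 1 mm; y_m = 131.307 − y.

[1] `<rect>` rectangle, #ff8800→cut S888 F1455: (150.390,104.850) → (256.760,104.850) → (256.760,57.589) → (150.390,57.589) → (150.390,104.850) (closed)

(Gcodetools for Inkscape — laser output)
G21
G90
G0 X150.390 Y104.850
M4 S888
G01 X256.760 Y104.850 F1455
G01 X256.760 Y57.589 F1455
G01 X150.390 Y57.589 F1455
G01 X150.390 Y104.850 F1455
M5
G0 X0.000 Y0.000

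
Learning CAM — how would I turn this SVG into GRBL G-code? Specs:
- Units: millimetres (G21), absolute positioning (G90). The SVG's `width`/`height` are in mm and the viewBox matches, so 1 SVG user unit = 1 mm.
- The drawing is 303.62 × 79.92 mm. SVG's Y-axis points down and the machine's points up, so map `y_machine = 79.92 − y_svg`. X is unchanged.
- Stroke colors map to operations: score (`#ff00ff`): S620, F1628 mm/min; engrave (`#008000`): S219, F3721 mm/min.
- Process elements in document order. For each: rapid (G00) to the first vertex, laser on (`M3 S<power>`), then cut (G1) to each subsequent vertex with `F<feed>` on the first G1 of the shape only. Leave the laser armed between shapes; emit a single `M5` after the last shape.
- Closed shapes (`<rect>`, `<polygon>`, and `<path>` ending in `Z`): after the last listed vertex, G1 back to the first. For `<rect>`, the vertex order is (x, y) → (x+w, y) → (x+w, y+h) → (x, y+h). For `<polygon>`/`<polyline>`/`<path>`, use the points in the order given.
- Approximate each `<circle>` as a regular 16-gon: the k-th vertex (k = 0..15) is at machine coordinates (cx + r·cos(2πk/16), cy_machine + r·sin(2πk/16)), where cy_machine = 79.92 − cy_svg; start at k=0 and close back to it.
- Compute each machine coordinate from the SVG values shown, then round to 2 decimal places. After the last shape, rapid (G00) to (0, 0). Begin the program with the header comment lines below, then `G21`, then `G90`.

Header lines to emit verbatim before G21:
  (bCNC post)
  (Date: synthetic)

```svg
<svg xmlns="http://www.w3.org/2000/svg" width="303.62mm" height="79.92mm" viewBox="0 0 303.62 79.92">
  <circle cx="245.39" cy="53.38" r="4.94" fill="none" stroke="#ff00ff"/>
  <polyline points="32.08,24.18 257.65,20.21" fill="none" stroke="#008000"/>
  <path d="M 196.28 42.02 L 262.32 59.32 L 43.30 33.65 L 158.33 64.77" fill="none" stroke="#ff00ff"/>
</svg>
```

(bCNC post)
(Date: synthetic)
G21
G90
G00 X250.33 Y26.54
M3 S620
G1 X249.95 Y28.43 F1628
G1 X248.88 Y30.03
G1 X247.28 Y31.10
G1 X245.39 Y31.48
G1 X243.50 Y31.10
G1 X241.90 Y30.03
G1 X240.83 Y28.43
G1 X240.45 Y26.54
G1 X240.83 Y24.65
G1 X241.90 Y23.05
G1 X243.50 Y21.98
G1 X245.39 Y21.60
G1 X247.28 Y21.98
G1 X248.88 Y23.05
G1 X249.95 Y24.65
G1 X250.33 Y26.54
G00 X32.08 Y55.74
M3 S219
G1 X257.65 Y59.71 F3721
G00 X196.28 Y37.90
M3 S620
G1 X262.32 Y20.60 F1628
G1 X43.30 Y46.27
G1 X158.33 Y15.15
M5
G00 X0.00 Y0.00

1 u = 1 mm; y_m = 79.92 − y.

[1] `<circle>` circle, #ff00ff→score S620 F1628: (250.33,26.54) → (249.95,28.43) → (248.88,30.03) → (247.28,31.10) → (245.39,31.48) → (243.50,31.10) → (241.90,30.03) → (240.83,28.43) → (240.45,26.54) → (240.83,24.65) → (241.90,23.05) → (243.50,21.98) → (245.39,21.60) → (247.28,21.98) → (248.88,23.05) → (249.95,24.65) → (250.33,26.54) (closed)

[2] `<polyline>` line segment, #008000→engrave S219 F3721: (32.08,55.74) → (257.65,59.71)

[3] `<path>` open polyline, #ff00ff→score S620 F1628: (196.28,37.90) → (262.32,20.60) → (43.30,46.27) → (158.33,15.15)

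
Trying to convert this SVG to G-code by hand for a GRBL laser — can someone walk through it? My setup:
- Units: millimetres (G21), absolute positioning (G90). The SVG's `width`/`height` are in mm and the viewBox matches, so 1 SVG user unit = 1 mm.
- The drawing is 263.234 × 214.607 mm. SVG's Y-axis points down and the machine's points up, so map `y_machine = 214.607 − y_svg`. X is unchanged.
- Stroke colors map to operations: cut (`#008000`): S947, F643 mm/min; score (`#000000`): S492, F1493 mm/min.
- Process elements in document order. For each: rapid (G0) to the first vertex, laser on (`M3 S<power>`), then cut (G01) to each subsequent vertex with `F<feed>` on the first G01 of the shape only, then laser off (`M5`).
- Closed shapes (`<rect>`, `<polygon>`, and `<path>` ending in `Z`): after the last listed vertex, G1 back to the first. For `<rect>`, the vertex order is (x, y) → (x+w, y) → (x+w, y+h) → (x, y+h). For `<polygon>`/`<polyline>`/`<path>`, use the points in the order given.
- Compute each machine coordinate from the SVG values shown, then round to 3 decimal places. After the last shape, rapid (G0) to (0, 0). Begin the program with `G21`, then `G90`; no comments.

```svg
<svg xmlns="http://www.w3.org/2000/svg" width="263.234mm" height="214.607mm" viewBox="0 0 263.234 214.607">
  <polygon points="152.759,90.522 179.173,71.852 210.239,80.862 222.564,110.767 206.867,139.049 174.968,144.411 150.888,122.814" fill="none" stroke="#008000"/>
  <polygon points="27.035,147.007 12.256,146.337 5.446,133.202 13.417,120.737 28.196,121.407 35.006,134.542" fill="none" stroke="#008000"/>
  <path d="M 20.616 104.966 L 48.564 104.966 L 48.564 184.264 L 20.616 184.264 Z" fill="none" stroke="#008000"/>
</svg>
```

G21
G90
G0 X152.759 Y124.085
M3 S947
G01 X179.173 Y142.755 F643
G01 X210.239 Y133.745
G01 X222.564 Y103.840
G01 X206.867 Y75.558
G01 X174.968 Y70.196
G01 X150.888 Y91.793
G01 X152.759 Y124.085
M5
G0 X27.035 Y67.600
M3 S947
G01 X12.256 Y68.270 F643
G01 X5.446 Y81.405
G01 X13.417 Y93.870
G01 X28.196 Y93.200
G01 X35.006 Y80.065
G01 X27.035 Y67.600
M5
G0 X20.616 Y109.641
M3 S947
G01 X48.564 Y109.641 F643
G01 X48.564 Y30.343
G01 X20.616 Y30.343
G01 X20.616 Y109.641
M5
G0 X0.000 Y0.000

Since the viewBox matches the mm dimensions, user units are millimetres directly. The only transform is the Y-flip y_m = 214.607 − y_svg.

Shape 1 is a regular polygon drawn with `<polygon>`. Its stroke #008000 means cut at S947, F643. After flipping Y the toolpath is (152.759,124.085) → (179.173,142.755) → (210.239,133.745) → (222.564,103.840) → (206.867,75.558) → (174.968,70.196) → (150.888,91.793) → (152.759,124.085), returning to the start.

Shape 2 is a regular polygon drawn with `<polygon>`. Its stroke #008000 means cut at S947, F643. After flipping Y the toolpath is (27.035,67.600) → (12.256,68.270) → (5.446,81.405) → (13.417,93.870) → (28.196,93.200) → (35.006,80.065) → (27.035,67.600), returning to the start.

Shape 3 is a rectangle drawn with `<path>`. Its stroke #008000 means cut at S947, F643. After flipping Y the toolpath is (20.616,109.641) → (48.564,109.641) → (48.564,30.343) → (20.616,30.343) → (20.616,109.641), returning to the start.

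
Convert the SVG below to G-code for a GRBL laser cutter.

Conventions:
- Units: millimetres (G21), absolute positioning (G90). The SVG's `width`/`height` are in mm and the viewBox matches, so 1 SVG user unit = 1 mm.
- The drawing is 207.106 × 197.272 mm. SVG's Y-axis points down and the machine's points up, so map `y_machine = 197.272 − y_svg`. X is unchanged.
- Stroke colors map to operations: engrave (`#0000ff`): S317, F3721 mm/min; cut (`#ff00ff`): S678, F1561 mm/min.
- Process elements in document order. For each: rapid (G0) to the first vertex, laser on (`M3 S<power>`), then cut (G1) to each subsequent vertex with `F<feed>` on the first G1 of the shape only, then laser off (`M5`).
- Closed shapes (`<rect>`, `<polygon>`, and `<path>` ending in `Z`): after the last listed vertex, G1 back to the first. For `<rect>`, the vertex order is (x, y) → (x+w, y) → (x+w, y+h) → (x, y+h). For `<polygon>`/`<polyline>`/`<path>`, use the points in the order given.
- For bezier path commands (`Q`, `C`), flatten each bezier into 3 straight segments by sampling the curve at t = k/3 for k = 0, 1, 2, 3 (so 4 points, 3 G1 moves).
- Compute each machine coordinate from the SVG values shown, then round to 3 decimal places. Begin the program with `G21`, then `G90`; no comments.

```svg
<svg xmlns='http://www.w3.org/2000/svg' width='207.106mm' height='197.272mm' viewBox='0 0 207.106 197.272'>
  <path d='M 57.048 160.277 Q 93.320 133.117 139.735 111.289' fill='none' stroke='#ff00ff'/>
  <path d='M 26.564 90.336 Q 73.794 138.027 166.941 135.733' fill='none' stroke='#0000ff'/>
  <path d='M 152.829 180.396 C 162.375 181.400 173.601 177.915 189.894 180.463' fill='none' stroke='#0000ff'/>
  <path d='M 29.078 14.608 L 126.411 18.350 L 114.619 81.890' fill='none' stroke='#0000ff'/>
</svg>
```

G21
G90
G0 X57.048 Y36.995
M3 S678
G1 X82.356 Y54.509 F1561
G1 X109.919 Y70.839
G1 X139.735 Y85.983
M5
G0 X26.564 Y106.936
M3 S317
G1 X63.153 Y80.696 F3721
G1 X109.945 Y65.564
G1 X166.941 Y61.539
M5
G0 X152.829 Y16.876
M3 S317
G1 X163.060 Y16.979 F3721
G1 X175.165 Y17.736
G1 X189.894 Y16.809
M5
G0 X29.078 Y182.664
M3 S317
G1 X126.411 Y178.922 F3721
G1 X114.619 Y115.382
M5

viewBox `0 0 207.106 197.272` with mm width/height → 1 unit = 1 mm. Flip: y_m = 197.272 − y_svg.

**Shape 1** — `<path>` quadratic bezier, stroke `#ff00ff` → cut (S678, F1561). Control points (SVG): P0=(57.048,160.277), P1=(93.320,133.117), P2=(139.735,111.289); sampled at t=k/3. Machine vertices: (57.048,36.995) → (82.356,54.509) → (109.919,70.839) → (139.735,85.983). Open path.

**Shape 2** — `<path>` quadratic bezier, stroke `#0000ff` → engrave (S317, F3721). Control points (SVG): P0=(26.564,90.336), P1=(73.794,138.027), P2=(166.941,135.733); sampled at t=k/3. Machine vertices: (26.564,106.936) → (63.153,80.696) → (109.945,65.564) → (166.941,61.539). Open path.

**Shape 3** — `<path>` cubic bezier, stroke `#0000ff` → engrave (S317, F3721). Control points (SVG): P0=(152.829,180.396), P1=(162.375,181.400), P2=(173.601,177.915), P3=(189.894,180.463); sampled at t=k/3. Machine vertices: (152.829,16.876) → (163.060,16.979) → (175.165,17.736) → (189.894,16.809). Open path.

**Shape 4** — `<path>` open polyline, stroke `#0000ff` → engrave (S317, F3721). Machine vertices: (29.078,182.664) → (126.411,178.922) → (114.619,115.382). Open path.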